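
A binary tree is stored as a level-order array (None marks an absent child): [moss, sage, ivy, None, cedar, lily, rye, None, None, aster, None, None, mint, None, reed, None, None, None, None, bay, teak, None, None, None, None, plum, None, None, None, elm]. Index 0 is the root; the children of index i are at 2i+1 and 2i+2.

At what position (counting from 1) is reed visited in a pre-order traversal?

12

Pre-order visits the node, then its left subtree, then its right subtree.
Visit moss.
At moss: go left to sage.
  Visit sage.
  At sage: no left child.
  At sage: go right to cedar.
    Visit cedar.
    At cedar: go left to aster.
      Visit aster.
      At aster: go left to bay.
        bay is a leaf — visit bay.
      At aster: go right to teak.
        teak is a leaf — visit teak.
    At cedar: no right child.
At moss: go right to ivy.
  Visit ivy.
  At ivy: go left to lily.
    Visit lily.
    At lily: no left child.
    At lily: go right to mint.
      Visit mint.
      At mint: go left to plum.
        plum is a leaf — visit plum.
      At mint: no right child.
  At ivy: go right to rye.
    Visit rye.
    At rye: no left child.
    At rye: go right to reed.
      Visit reed.
      At reed: go left to elm.
        elm is a leaf — visit elm.
      At reed: no right child.
Full pre-order sequence: moss, sage, cedar, aster, bay, teak, ivy, lily, mint, plum, rye, reed, elm.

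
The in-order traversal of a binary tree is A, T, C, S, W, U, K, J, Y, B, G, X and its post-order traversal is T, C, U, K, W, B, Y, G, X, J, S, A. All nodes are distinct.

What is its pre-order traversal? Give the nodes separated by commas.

A, S, C, T, J, W, K, U, X, G, Y, B

The last element of post-order is the root; it splits in-order into left and right subtrees.
Root A: left subtree has 0 nodes { }, right has 11 {T, C, S, W, U, K, J, Y, B, G, X}.
  Root S: left subtree has 2 nodes {T, C}, right has 8 {W, U, K, J, Y, B, G, X}.
    Root C: left subtree has 1 node {T}, right has 0 { }.
    Root J: left subtree has 3 nodes {W, U, K}, right has 4 {Y, B, G, X}.
      Root W: left subtree has 0 nodes { }, right has 2 {U, K}.
        Root K: left subtree has 1 node {U}, right has 0 { }.
      Root X: left subtree has 3 nodes {Y, B, G}, right has 0 { }.
        Root G: left subtree has 2 nodes {Y, B}, right has 0 { }.
          Root Y: left subtree has 0 nodes { }, right has 1 {B}.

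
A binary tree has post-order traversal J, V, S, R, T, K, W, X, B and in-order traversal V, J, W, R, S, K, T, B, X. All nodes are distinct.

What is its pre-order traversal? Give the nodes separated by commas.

B, W, V, J, K, R, S, T, X

The last element of post-order is the root; it splits in-order into left and right subtrees.
Root B: left subtree has 7 nodes {V, J, W, R, S, K, T}, right has 1 {X}.
  Root W: left subtree has 2 nodes {V, J}, right has 4 {R, S, K, T}.
    Root V: left subtree has 0 nodes { }, right has 1 {J}.
    Root K: left subtree has 2 nodes {R, S}, right has 1 {T}.
      Root R: left subtree has 0 nodes { }, right has 1 {S}.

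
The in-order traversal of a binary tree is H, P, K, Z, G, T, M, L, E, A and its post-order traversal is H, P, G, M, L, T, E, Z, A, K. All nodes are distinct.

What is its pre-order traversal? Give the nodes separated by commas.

K, P, H, A, Z, E, T, G, L, M

The last element of post-order is the root; it splits in-order into left and right subtrees.
Root K: left subtree has 2 nodes {H, P}, right has 7 {Z, G, T, M, L, E, A}.
  Root P: left subtree has 1 node {H}, right has 0 { }.
  Root A: left subtree has 6 nodes {Z, G, T, M, L, E}, right has 0 { }.
    Root Z: left subtree has 0 nodes { }, right has 5 {G, T, M, L, E}.
      Root E: left subtree has 4 nodes {G, T, M, L}, right has 0 { }.
        Root T: left subtree has 1 node {G}, right has 2 {M, L}.
          Root L: left subtree has 1 node {M}, right has 0 { }.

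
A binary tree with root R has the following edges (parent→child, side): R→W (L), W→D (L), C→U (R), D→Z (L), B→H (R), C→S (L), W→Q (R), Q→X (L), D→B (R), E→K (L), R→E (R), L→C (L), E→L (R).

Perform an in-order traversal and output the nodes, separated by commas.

Z, D, B, H, W, X, Q, R, K, E, S, C, U, L

In-order visits the left subtree, then the node, then the right subtree.
At R: go left to W.
  At W: go left to D.
    At D: go left to Z.
      Z is a leaf — visit Z.
    Visit D.
    At D: go right to B.
      At B: no left child.
      Visit B.
      At B: go right to H.
        H is a leaf — visit H.
  Visit W.
  At W: go right to Q.
    At Q: go left to X.
      X is a leaf — visit X.
    Visit Q.
    At Q: no right child.
Visit R.
At R: go right to E.
  At E: go left to K.
    K is a leaf — visit K.
  Visit E.
  At E: go right to L.
    At L: go left to C.
      At C: go left to S.
        S is a leaf — visit S.
      Visit C.
      At C: go right to U.
        U is a leaf — visit U.
    Visit L.
    At L: no right child.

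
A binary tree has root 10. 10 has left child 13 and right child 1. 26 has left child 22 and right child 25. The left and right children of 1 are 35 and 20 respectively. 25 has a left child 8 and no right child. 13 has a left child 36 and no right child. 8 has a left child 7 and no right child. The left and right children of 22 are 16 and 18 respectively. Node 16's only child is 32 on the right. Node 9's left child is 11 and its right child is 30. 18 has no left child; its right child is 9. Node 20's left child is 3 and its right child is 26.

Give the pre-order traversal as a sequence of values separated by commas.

Pre-order visits the node, then its left subtree, then its right subtree.
Visit 10.
At 10: go left to 13.
  Visit 13.
  At 13: go left to 36.
    36 is a leaf — visit 36.
  At 13: no right child.
At 10: go right to 1.
  Visit 1.
  At 1: go left to 35.
    35 is a leaf — visit 35.
  At 1: go right to 20.
    Visit 20.
    At 20: go left to 3.
      3 is a leaf — visit 3.
    At 20: go right to 26.
      Visit 26.
      At 26: go left to 22.
        Visit 22.
        At 22: go left to 16.
          Visit 16.
          At 16: no left child.
          At 16: go right to 32.
            32 is a leaf — visit 32.
        At 22: go right to 18.
          Visit 18.
          At 18: no left child.
          At 18: go right to 9.
            Visit 9.
            At 9: go left to 11.
              11 is a leaf — visit 11.
            At 9: go right to 30.
              30 is a leaf — visit 30.
      At 26: go right to 25.
        Visit 25.
        At 25: go left to 8.
          Visit 8.
          At 8: go left to 7.
            7 is a leaf — visit 7.
          At 8: no right child.
        At 25: no right child.

10, 13, 36, 1, 35, 20, 3, 26, 22, 16, 32, 18, 9, 11, 30, 25, 8, 7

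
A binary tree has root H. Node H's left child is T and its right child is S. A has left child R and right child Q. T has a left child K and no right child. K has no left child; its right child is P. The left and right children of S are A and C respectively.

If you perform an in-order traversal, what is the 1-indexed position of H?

In-order visits the left subtree, then the node, then the right subtree.
At H: go left to T.
  At T: go left to K.
    At K: no left child.
    Visit K.
    At K: go right to P.
      P is a leaf — visit P.
  Visit T.
  At T: no right child.
Visit H.
At H: go right to S.
  At S: go left to A.
    At A: go left to R.
      R is a leaf — visit R.
    Visit A.
    At A: go right to Q.
      Q is a leaf — visit Q.
  Visit S.
  At S: go right to C.
    C is a leaf — visit C.
Full in-order sequence: K, P, T, H, R, A, Q, S, C.

4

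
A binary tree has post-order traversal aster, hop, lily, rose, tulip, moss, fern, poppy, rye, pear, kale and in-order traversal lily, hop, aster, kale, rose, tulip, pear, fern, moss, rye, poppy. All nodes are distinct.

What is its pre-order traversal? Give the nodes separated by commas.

kale, lily, hop, aster, pear, tulip, rose, rye, fern, moss, poppy

The last element of post-order is the root; it splits in-order into left and right subtrees.
Root kale: left subtree has 3 nodes {lily, hop, aster}, right has 7 {rose, tulip, pear, fern, moss, rye, poppy}.
  Root lily: left subtree has 0 nodes { }, right has 2 {hop, aster}.
    Root hop: left subtree has 0 nodes { }, right has 1 {aster}.
  Root pear: left subtree has 2 nodes {rose, tulip}, right has 4 {fern, moss, rye, poppy}.
    Root tulip: left subtree has 1 node {rose}, right has 0 { }.
    Root rye: left subtree has 2 nodes {fern, moss}, right has 1 {poppy}.
      Root fern: left subtree has 0 nodes { }, right has 1 {moss}.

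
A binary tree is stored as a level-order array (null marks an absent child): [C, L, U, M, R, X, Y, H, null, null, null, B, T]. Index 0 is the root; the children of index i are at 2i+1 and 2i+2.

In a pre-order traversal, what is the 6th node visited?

U

Pre-order visits the node, then its left subtree, then its right subtree.
Visit C.
At C: go left to L.
  Visit L.
  At L: go left to M.
    Visit M.
    At M: go left to H.
      H is a leaf — visit H.
    At M: no right child.
  At L: go right to R.
    R is a leaf — visit R.
At C: go right to U.
  Visit U.
  At U: go left to X.
    Visit X.
    At X: go left to B.
      B is a leaf — visit B.
    At X: go right to T.
      T is a leaf — visit T.
  At U: go right to Y.
    Y is a leaf — visit Y.
Full pre-order sequence: C, L, M, H, R, U, X, B, T, Y.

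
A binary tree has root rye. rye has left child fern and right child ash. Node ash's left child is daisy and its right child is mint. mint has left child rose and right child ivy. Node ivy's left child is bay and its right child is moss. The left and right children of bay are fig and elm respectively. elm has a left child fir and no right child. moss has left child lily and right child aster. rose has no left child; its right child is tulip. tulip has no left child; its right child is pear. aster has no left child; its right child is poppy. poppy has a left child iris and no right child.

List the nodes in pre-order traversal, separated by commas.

Pre-order visits the node, then its left subtree, then its right subtree.
Visit rye.
At rye: go left to fern.
  fern is a leaf — visit fern.
At rye: go right to ash.
  Visit ash.
  At ash: go left to daisy.
    daisy is a leaf — visit daisy.
  At ash: go right to mint.
    Visit mint.
    At mint: go left to rose.
      Visit rose.
      At rose: no left child.
      At rose: go right to tulip.
        Visit tulip.
        At tulip: no left child.
        At tulip: go right to pear.
          pear is a leaf — visit pear.
    At mint: go right to ivy.
      Visit ivy.
      At ivy: go left to bay.
        Visit bay.
        At bay: go left to fig.
          fig is a leaf — visit fig.
        At bay: go right to elm.
          Visit elm.
          At elm: go left to fir.
            fir is a leaf — visit fir.
          At elm: no right child.
      At ivy: go right to moss.
        Visit moss.
        At moss: go left to lily.
          lily is a leaf — visit lily.
        At moss: go right to aster.
          Visit aster.
          At aster: no left child.
          At aster: go right to poppy.
            Visit poppy.
            At poppy: go left to iris.
              iris is a leaf — visit iris.
            At poppy: no right child.

rye, fern, ash, daisy, mint, rose, tulip, pear, ivy, bay, fig, elm, fir, moss, lily, aster, poppy, iris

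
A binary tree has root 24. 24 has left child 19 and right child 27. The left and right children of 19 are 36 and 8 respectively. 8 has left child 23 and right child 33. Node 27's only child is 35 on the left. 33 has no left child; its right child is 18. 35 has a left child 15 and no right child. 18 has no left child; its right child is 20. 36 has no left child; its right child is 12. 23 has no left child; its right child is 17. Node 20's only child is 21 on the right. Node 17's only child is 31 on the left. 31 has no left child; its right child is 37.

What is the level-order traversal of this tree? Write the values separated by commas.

24, 19, 27, 36, 8, 35, 12, 23, 33, 15, 17, 18, 31, 20, 37, 21

Level-order visits nodes level by level from the root, left to right within each level.
Level 0: 24
Level 1: 19, 27
Level 2: 36, 8, 35
Level 3: 12, 23, 33, 15
Level 4: 17, 18
Level 5: 31, 20
Level 6: 37, 21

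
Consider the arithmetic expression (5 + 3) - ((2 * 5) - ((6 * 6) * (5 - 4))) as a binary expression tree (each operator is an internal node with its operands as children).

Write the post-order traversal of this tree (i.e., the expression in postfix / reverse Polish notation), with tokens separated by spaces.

Post-order on an expression tree gives postfix notation: for each operator, emit left operand, right operand, then the operator.

5 3 + 2 5 * 6 6 * 5 4 - * - -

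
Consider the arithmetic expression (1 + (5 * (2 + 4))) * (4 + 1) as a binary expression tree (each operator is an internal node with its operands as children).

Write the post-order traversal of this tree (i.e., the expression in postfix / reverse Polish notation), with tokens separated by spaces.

Post-order on an expression tree gives postfix notation: for each operator, emit left operand, right operand, then the operator.

1 5 2 4 + * + 4 1 + *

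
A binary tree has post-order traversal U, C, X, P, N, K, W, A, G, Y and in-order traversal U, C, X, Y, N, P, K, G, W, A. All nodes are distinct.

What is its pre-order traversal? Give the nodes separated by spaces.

Y X C U G K N P A W

The last element of post-order is the root; it splits in-order into left and right subtrees.
Root Y: left subtree has 3 nodes {U, C, X}, right has 6 {N, P, K, G, W, A}.
  Root X: left subtree has 2 nodes {U, C}, right has 0 { }.
    Root C: left subtree has 1 node {U}, right has 0 { }.
  Root G: left subtree has 3 nodes {N, P, K}, right has 2 {W, A}.
    Root K: left subtree has 2 nodes {N, P}, right has 0 { }.
      Root N: left subtree has 0 nodes { }, right has 1 {P}.
    Root A: left subtree has 1 node {W}, right has 0 { }.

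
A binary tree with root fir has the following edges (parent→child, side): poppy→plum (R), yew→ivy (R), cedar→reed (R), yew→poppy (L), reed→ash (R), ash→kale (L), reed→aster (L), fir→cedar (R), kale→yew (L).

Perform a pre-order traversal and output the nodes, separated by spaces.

fir cedar reed aster ash kale yew poppy plum ivy

Pre-order visits the node, then its left subtree, then its right subtree.
Visit fir.
At fir: no left child.
At fir: go right to cedar.
  Visit cedar.
  At cedar: no left child.
  At cedar: go right to reed.
    Visit reed.
    At reed: go left to aster.
      aster is a leaf — visit aster.
    At reed: go right to ash.
      Visit ash.
      At ash: go left to kale.
        Visit kale.
        At kale: go left to yew.
          Visit yew.
          At yew: go left to poppy.
            Visit poppy.
            At poppy: no left child.
            At poppy: go right to plum.
              plum is a leaf — visit plum.
          At yew: go right to ivy.
            ivy is a leaf — visit ivy.
        At kale: no right child.
      At ash: no right child.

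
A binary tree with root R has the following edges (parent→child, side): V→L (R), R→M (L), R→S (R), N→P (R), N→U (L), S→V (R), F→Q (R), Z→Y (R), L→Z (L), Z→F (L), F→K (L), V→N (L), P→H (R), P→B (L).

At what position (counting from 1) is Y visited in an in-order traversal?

14

In-order visits the left subtree, then the node, then the right subtree.
At R: go left to M.
  M is a leaf — visit M.
Visit R.
At R: go right to S.
  At S: no left child.
  Visit S.
  At S: go right to V.
    At V: go left to N.
      At N: go left to U.
        U is a leaf — visit U.
      Visit N.
      At N: go right to P.
        At P: go left to B.
          B is a leaf — visit B.
        Visit P.
        At P: go right to H.
          H is a leaf — visit H.
    Visit V.
    At V: go right to L.
      At L: go left to Z.
        At Z: go left to F.
          At F: go left to K.
            K is a leaf — visit K.
          Visit F.
          At F: go right to Q.
            Q is a leaf — visit Q.
        Visit Z.
        At Z: go right to Y.
          Y is a leaf — visit Y.
      Visit L.
      At L: no right child.
Full in-order sequence: M, R, S, U, N, B, P, H, V, K, F, Q, Z, Y, L.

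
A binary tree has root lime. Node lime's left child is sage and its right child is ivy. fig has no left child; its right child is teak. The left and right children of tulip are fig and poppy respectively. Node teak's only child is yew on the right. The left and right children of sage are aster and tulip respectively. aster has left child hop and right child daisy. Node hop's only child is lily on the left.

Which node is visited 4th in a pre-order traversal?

Pre-order visits the node, then its left subtree, then its right subtree.
Visit lime.
At lime: go left to sage.
  Visit sage.
  At sage: go left to aster.
    Visit aster.
    At aster: go left to hop.
      Visit hop.
      At hop: go left to lily.
        lily is a leaf — visit lily.
      At hop: no right child.
    At aster: go right to daisy.
      daisy is a leaf — visit daisy.
  At sage: go right to tulip.
    Visit tulip.
    At tulip: go left to fig.
      Visit fig.
      At fig: no left child.
      At fig: go right to teak.
        Visit teak.
        At teak: no left child.
        At teak: go right to yew.
          yew is a leaf — visit yew.
    At tulip: go right to poppy.
      poppy is a leaf — visit poppy.
At lime: go right to ivy.
  ivy is a leaf — visit ivy.
Full pre-order sequence: lime, sage, aster, hop, lily, daisy, tulip, fig, teak, yew, poppy, ivy.

hop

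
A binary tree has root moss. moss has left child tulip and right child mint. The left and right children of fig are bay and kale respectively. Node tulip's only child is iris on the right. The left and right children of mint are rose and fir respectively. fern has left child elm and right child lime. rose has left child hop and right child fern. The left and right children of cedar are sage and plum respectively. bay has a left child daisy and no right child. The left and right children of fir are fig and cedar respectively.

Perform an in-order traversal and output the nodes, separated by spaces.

In-order visits the left subtree, then the node, then the right subtree.
At moss: go left to tulip.
  At tulip: no left child.
  Visit tulip.
  At tulip: go right to iris.
    iris is a leaf — visit iris.
Visit moss.
At moss: go right to mint.
  At mint: go left to rose.
    At rose: go left to hop.
      hop is a leaf — visit hop.
    Visit rose.
    At rose: go right to fern.
      At fern: go left to elm.
        elm is a leaf — visit elm.
      Visit fern.
      At fern: go right to lime.
        lime is a leaf — visit lime.
  Visit mint.
  At mint: go right to fir.
    At fir: go left to fig.
      At fig: go left to bay.
        At bay: go left to daisy.
          daisy is a leaf — visit daisy.
        Visit bay.
        At bay: no right child.
      Visit fig.
      At fig: go right to kale.
        kale is a leaf — visit kale.
    Visit fir.
    At fir: go right to cedar.
      At cedar: go left to sage.
        sage is a leaf — visit sage.
      Visit cedar.
      At cedar: go right to plum.
        plum is a leaf — visit plum.

tulip iris moss hop rose elm fern lime mint daisy bay fig kale fir sage cedar plum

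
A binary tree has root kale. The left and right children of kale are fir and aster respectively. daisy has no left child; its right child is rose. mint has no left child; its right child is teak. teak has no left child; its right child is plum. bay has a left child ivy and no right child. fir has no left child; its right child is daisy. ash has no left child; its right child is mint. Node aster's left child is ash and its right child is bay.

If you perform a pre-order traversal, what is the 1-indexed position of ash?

Pre-order visits the node, then its left subtree, then its right subtree.
Visit kale.
At kale: go left to fir.
  Visit fir.
  At fir: no left child.
  At fir: go right to daisy.
    Visit daisy.
    At daisy: no left child.
    At daisy: go right to rose.
      rose is a leaf — visit rose.
At kale: go right to aster.
  Visit aster.
  At aster: go left to ash.
    Visit ash.
    At ash: no left child.
    At ash: go right to mint.
      Visit mint.
      At mint: no left child.
      At mint: go right to teak.
        Visit teak.
        At teak: no left child.
        At teak: go right to plum.
          plum is a leaf — visit plum.
  At aster: go right to bay.
    Visit bay.
    At bay: go left to ivy.
      ivy is a leaf — visit ivy.
    At bay: no right child.
Full pre-order sequence: kale, fir, daisy, rose, aster, ash, mint, teak, plum, bay, ivy.

6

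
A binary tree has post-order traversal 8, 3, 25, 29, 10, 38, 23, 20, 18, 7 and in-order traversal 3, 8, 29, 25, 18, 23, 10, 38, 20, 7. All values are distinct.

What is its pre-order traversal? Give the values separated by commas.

7, 18, 29, 3, 8, 25, 20, 23, 38, 10

The last element of post-order is the root; it splits in-order into left and right subtrees.
Root 7: left subtree has 9 nodes {3, 8, 29, 25, 18, 23, 10, 38, 20}, right has 0 { }.
  Root 18: left subtree has 4 nodes {3, 8, 29, 25}, right has 4 {23, 10, 38, 20}.
    Root 29: left subtree has 2 nodes {3, 8}, right has 1 {25}.
      Root 3: left subtree has 0 nodes { }, right has 1 {8}.
    Root 20: left subtree has 3 nodes {23, 10, 38}, right has 0 { }.
      Root 23: left subtree has 0 nodes { }, right has 2 {10, 38}.
        Root 38: left subtree has 1 node {10}, right has 0 { }.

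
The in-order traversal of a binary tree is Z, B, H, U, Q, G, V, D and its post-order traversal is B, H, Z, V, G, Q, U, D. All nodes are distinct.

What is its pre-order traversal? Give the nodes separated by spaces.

D U Z H B Q G V

The last element of post-order is the root; it splits in-order into left and right subtrees.
Root D: left subtree has 7 nodes {Z, B, H, U, Q, G, V}, right has 0 { }.
  Root U: left subtree has 3 nodes {Z, B, H}, right has 3 {Q, G, V}.
    Root Z: left subtree has 0 nodes { }, right has 2 {B, H}.
      Root H: left subtree has 1 node {B}, right has 0 { }.
    Root Q: left subtree has 0 nodes { }, right has 2 {G, V}.
      Root G: left subtree has 0 nodes { }, right has 1 {V}.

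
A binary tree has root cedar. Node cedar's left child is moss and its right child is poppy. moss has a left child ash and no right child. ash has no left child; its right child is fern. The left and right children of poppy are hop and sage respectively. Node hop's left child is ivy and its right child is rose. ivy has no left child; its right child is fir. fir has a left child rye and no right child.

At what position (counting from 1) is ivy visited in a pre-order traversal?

Pre-order visits the node, then its left subtree, then its right subtree.
Visit cedar.
At cedar: go left to moss.
  Visit moss.
  At moss: go left to ash.
    Visit ash.
    At ash: no left child.
    At ash: go right to fern.
      fern is a leaf — visit fern.
  At moss: no right child.
At cedar: go right to poppy.
  Visit poppy.
  At poppy: go left to hop.
    Visit hop.
    At hop: go left to ivy.
      Visit ivy.
      At ivy: no left child.
      At ivy: go right to fir.
        Visit fir.
        At fir: go left to rye.
          rye is a leaf — visit rye.
        At fir: no right child.
    At hop: go right to rose.
      rose is a leaf — visit rose.
  At poppy: go right to sage.
    sage is a leaf — visit sage.
Full pre-order sequence: cedar, moss, ash, fern, poppy, hop, ivy, fir, rye, rose, sage.

7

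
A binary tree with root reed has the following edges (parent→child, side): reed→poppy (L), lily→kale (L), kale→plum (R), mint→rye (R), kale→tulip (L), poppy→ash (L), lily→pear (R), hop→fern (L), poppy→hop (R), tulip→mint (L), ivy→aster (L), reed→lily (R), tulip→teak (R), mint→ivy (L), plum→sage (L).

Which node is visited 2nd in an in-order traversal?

poppy

In-order visits the left subtree, then the node, then the right subtree.
At reed: go left to poppy.
  At poppy: go left to ash.
    ash is a leaf — visit ash.
  Visit poppy.
  At poppy: go right to hop.
    At hop: go left to fern.
      fern is a leaf — visit fern.
    Visit hop.
    At hop: no right child.
Visit reed.
At reed: go right to lily.
  At lily: go left to kale.
    At kale: go left to tulip.
      At tulip: go left to mint.
        At mint: go left to ivy.
          At ivy: go left to aster.
            aster is a leaf — visit aster.
          Visit ivy.
          At ivy: no right child.
        Visit mint.
        At mint: go right to rye.
          rye is a leaf — visit rye.
      Visit tulip.
      At tulip: go right to teak.
        teak is a leaf — visit teak.
    Visit kale.
    At kale: go right to plum.
      At plum: go left to sage.
        sage is a leaf — visit sage.
      Visit plum.
      At plum: no right child.
  Visit lily.
  At lily: go right to pear.
    pear is a leaf — visit pear.
Full in-order sequence: ash, poppy, fern, hop, reed, aster, ivy, mint, rye, tulip, teak, kale, sage, plum, lily, pear.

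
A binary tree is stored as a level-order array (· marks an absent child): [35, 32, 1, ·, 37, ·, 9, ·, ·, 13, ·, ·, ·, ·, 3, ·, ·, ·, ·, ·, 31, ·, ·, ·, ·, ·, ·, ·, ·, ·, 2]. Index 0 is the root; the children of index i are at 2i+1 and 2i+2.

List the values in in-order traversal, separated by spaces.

32 13 31 37 35 1 9 3 2

In-order visits the left subtree, then the node, then the right subtree.
At 35: go left to 32.
  At 32: no left child.
  Visit 32.
  At 32: go right to 37.
    At 37: go left to 13.
      At 13: no left child.
      Visit 13.
      At 13: go right to 31.
        31 is a leaf — visit 31.
    Visit 37.
    At 37: no right child.
Visit 35.
At 35: go right to 1.
  At 1: no left child.
  Visit 1.
  At 1: go right to 9.
    At 9: no left child.
    Visit 9.
    At 9: go right to 3.
      At 3: no left child.
      Visit 3.
      At 3: go right to 2.
        2 is a leaf — visit 2.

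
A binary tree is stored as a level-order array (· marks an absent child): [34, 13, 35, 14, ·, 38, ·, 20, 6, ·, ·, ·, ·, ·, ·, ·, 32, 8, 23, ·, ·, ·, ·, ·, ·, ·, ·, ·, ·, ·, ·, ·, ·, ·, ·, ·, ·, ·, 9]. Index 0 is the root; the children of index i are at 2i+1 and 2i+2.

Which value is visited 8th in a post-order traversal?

13

Post-order visits the left subtree, then the right subtree, then the node.
At 34: go left to 13.
  At 13: go left to 14.
    At 14: go left to 20.
      At 20: no left child.
      At 20: go right to 32.
        32 is a leaf — visit 32.
      Visit 20.
    At 14: go right to 6.
      At 6: go left to 8.
        8 is a leaf — visit 8.
      At 6: go right to 23.
        At 23: no left child.
        At 23: go right to 9.
          9 is a leaf — visit 9.
        Visit 23.
      Visit 6.
    Visit 14.
  At 13: no right child.
  Visit 13.
At 34: go right to 35.
  At 35: go left to 38.
    38 is a leaf — visit 38.
  At 35: no right child.
  Visit 35.
Visit 34.
Full post-order sequence: 32, 20, 8, 9, 23, 6, 14, 13, 38, 35, 34.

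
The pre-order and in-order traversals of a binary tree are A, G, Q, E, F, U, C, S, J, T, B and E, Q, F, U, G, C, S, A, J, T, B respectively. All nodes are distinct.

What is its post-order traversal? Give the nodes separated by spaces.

The first element of pre-order is the root; it splits in-order into left and right subtrees.
Root A: left subtree has 7 nodes {E, Q, F, U, G, C, S}, right has 3 {J, T, B}.
  Root G: left subtree has 4 nodes {E, Q, F, U}, right has 2 {C, S}.
    Root Q: left subtree has 1 node {E}, right has 2 {F, U}.
      Root F: left subtree has 0 nodes { }, right has 1 {U}.
    Root C: left subtree has 0 nodes { }, right has 1 {S}.
  Root J: left subtree has 0 nodes { }, right has 2 {T, B}.
    Root T: left subtree has 0 nodes { }, right has 1 {B}.

E U F Q S C G B T J A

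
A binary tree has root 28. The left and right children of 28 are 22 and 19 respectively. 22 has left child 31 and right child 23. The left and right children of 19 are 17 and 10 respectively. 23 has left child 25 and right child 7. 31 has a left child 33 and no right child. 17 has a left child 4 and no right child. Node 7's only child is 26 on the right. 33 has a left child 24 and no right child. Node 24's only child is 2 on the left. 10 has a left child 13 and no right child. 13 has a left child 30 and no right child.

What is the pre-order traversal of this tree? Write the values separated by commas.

Pre-order visits the node, then its left subtree, then its right subtree.
Visit 28.
At 28: go left to 22.
  Visit 22.
  At 22: go left to 31.
    Visit 31.
    At 31: go left to 33.
      Visit 33.
      At 33: go left to 24.
        Visit 24.
        At 24: go left to 2.
          2 is a leaf — visit 2.
        At 24: no right child.
      At 33: no right child.
    At 31: no right child.
  At 22: go right to 23.
    Visit 23.
    At 23: go left to 25.
      25 is a leaf — visit 25.
    At 23: go right to 7.
      Visit 7.
      At 7: no left child.
      At 7: go right to 26.
        26 is a leaf — visit 26.
At 28: go right to 19.
  Visit 19.
  At 19: go left to 17.
    Visit 17.
    At 17: go left to 4.
      4 is a leaf — visit 4.
    At 17: no right child.
  At 19: go right to 10.
    Visit 10.
    At 10: go left to 13.
      Visit 13.
      At 13: go left to 30.
        30 is a leaf — visit 30.
      At 13: no right child.
    At 10: no right child.

28, 22, 31, 33, 24, 2, 23, 25, 7, 26, 19, 17, 4, 10, 13, 30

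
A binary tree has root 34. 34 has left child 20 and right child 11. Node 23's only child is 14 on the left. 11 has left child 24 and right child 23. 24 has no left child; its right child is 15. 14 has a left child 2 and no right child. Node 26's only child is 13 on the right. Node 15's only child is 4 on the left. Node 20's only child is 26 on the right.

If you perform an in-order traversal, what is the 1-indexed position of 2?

9

In-order visits the left subtree, then the node, then the right subtree.
At 34: go left to 20.
  At 20: no left child.
  Visit 20.
  At 20: go right to 26.
    At 26: no left child.
    Visit 26.
    At 26: go right to 13.
      13 is a leaf — visit 13.
Visit 34.
At 34: go right to 11.
  At 11: go left to 24.
    At 24: no left child.
    Visit 24.
    At 24: go right to 15.
      At 15: go left to 4.
        4 is a leaf — visit 4.
      Visit 15.
      At 15: no right child.
  Visit 11.
  At 11: go right to 23.
    At 23: go left to 14.
      At 14: go left to 2.
        2 is a leaf — visit 2.
      Visit 14.
      At 14: no right child.
    Visit 23.
    At 23: no right child.
Full in-order sequence: 20, 26, 13, 34, 24, 4, 15, 11, 2, 14, 23.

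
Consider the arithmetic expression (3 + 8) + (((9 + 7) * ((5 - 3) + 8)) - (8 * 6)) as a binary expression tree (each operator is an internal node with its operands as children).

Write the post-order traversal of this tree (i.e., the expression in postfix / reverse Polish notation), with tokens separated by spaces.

Post-order on an expression tree gives postfix notation: for each operator, emit left operand, right operand, then the operator.

3 8 + 9 7 + 5 3 - 8 + * 8 6 * - +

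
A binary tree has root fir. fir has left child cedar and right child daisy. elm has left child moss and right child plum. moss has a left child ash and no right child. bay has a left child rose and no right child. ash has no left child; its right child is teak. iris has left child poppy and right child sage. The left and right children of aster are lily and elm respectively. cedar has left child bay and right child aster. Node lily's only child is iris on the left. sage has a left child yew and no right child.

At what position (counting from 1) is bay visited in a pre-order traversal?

3

Pre-order visits the node, then its left subtree, then its right subtree.
Visit fir.
At fir: go left to cedar.
  Visit cedar.
  At cedar: go left to bay.
    Visit bay.
    At bay: go left to rose.
      rose is a leaf — visit rose.
    At bay: no right child.
  At cedar: go right to aster.
    Visit aster.
    At aster: go left to lily.
      Visit lily.
      At lily: go left to iris.
        Visit iris.
        At iris: go left to poppy.
          poppy is a leaf — visit poppy.
        At iris: go right to sage.
          Visit sage.
          At sage: go left to yew.
            yew is a leaf — visit yew.
          At sage: no right child.
      At lily: no right child.
    At aster: go right to elm.
      Visit elm.
      At elm: go left to moss.
        Visit moss.
        At moss: go left to ash.
          Visit ash.
          At ash: no left child.
          At ash: go right to teak.
            teak is a leaf — visit teak.
        At moss: no right child.
      At elm: go right to plum.
        plum is a leaf — visit plum.
At fir: go right to daisy.
  daisy is a leaf — visit daisy.
Full pre-order sequence: fir, cedar, bay, rose, aster, lily, iris, poppy, sage, yew, elm, moss, ash, teak, plum, daisy.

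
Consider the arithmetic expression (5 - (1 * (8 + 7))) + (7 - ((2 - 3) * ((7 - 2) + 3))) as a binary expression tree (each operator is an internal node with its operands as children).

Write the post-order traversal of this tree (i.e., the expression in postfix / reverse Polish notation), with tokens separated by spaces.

5 1 8 7 + * - 7 2 3 - 7 2 - 3 + * - +

Post-order on an expression tree gives postfix notation: for each operator, emit left operand, right operand, then the operator.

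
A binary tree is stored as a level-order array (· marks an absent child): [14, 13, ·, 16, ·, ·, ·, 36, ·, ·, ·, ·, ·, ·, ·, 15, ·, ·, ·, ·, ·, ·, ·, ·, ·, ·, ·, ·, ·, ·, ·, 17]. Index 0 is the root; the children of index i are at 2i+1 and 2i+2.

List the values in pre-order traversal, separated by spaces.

14 13 16 36 15 17

Pre-order visits the node, then its left subtree, then its right subtree.
Visit 14.
At 14: go left to 13.
  Visit 13.
  At 13: go left to 16.
    Visit 16.
    At 16: go left to 36.
      Visit 36.
      At 36: go left to 15.
        Visit 15.
        At 15: go left to 17.
          17 is a leaf — visit 17.
        At 15: no right child.
      At 36: no right child.
    At 16: no right child.
  At 13: no right child.
At 14: no right child.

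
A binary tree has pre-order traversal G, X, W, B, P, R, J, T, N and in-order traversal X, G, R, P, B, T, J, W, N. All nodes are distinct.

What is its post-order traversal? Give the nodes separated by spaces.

X R P T J B N W G

The first element of pre-order is the root; it splits in-order into left and right subtrees.
Root G: left subtree has 1 node {X}, right has 7 {R, P, B, T, J, W, N}.
  Root W: left subtree has 5 nodes {R, P, B, T, J}, right has 1 {N}.
    Root B: left subtree has 2 nodes {R, P}, right has 2 {T, J}.
      Root P: left subtree has 1 node {R}, right has 0 { }.
      Root J: left subtree has 1 node {T}, right has 0 { }.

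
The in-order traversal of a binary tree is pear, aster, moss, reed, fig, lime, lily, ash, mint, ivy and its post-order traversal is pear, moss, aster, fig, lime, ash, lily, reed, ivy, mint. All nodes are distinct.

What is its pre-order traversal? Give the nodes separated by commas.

mint, reed, aster, pear, moss, lily, lime, fig, ash, ivy

The last element of post-order is the root; it splits in-order into left and right subtrees.
Root mint: left subtree has 8 nodes {pear, aster, moss, reed, fig, lime, lily, ash}, right has 1 {ivy}.
  Root reed: left subtree has 3 nodes {pear, aster, moss}, right has 4 {fig, lime, lily, ash}.
    Root aster: left subtree has 1 node {pear}, right has 1 {moss}.
    Root lily: left subtree has 2 nodes {fig, lime}, right has 1 {ash}.
      Root lime: left subtree has 1 node {fig}, right has 0 { }.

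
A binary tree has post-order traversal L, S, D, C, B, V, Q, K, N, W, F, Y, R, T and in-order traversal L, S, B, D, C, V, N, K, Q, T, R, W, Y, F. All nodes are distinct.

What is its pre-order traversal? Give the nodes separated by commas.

The last element of post-order is the root; it splits in-order into left and right subtrees.
Root T: left subtree has 9 nodes {L, S, B, D, C, V, N, K, Q}, right has 4 {R, W, Y, F}.
  Root N: left subtree has 6 nodes {L, S, B, D, C, V}, right has 2 {K, Q}.
    Root V: left subtree has 5 nodes {L, S, B, D, C}, right has 0 { }.
      Root B: left subtree has 2 nodes {L, S}, right has 2 {D, C}.
        Root S: left subtree has 1 node {L}, right has 0 { }.
        Root C: left subtree has 1 node {D}, right has 0 { }.
    Root K: left subtree has 0 nodes { }, right has 1 {Q}.
  Root R: left subtree has 0 nodes { }, right has 3 {W, Y, F}.
    Root Y: left subtree has 1 node {W}, right has 1 {F}.

T, N, V, B, S, L, C, D, K, Q, R, Y, W, F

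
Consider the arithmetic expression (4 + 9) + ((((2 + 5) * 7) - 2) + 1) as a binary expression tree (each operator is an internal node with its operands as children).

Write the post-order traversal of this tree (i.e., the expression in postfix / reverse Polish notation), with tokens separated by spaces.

Post-order on an expression tree gives postfix notation: for each operator, emit left operand, right operand, then the operator.

4 9 + 2 5 + 7 * 2 - 1 + +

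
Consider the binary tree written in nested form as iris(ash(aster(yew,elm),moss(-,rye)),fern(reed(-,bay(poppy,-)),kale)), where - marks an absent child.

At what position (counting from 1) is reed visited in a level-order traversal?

Level-order visits nodes level by level from the root, left to right within each level.
Level 0: iris
Level 1: ash, fern
Level 2: aster, moss, reed, kale
Level 3: yew, elm, rye, bay
Level 4: poppy
Full level-order sequence: iris, ash, fern, aster, moss, reed, kale, yew, elm, rye, bay, poppy.

6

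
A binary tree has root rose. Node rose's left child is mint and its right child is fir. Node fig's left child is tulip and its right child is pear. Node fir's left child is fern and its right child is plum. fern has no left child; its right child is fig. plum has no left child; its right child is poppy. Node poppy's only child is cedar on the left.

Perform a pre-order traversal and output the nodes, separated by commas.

Pre-order visits the node, then its left subtree, then its right subtree.
Visit rose.
At rose: go left to mint.
  mint is a leaf — visit mint.
At rose: go right to fir.
  Visit fir.
  At fir: go left to fern.
    Visit fern.
    At fern: no left child.
    At fern: go right to fig.
      Visit fig.
      At fig: go left to tulip.
        tulip is a leaf — visit tulip.
      At fig: go right to pear.
        pear is a leaf — visit pear.
  At fir: go right to plum.
    Visit plum.
    At plum: no left child.
    At plum: go right to poppy.
      Visit poppy.
      At poppy: go left to cedar.
        cedar is a leaf — visit cedar.
      At poppy: no right child.

rose, mint, fir, fern, fig, tulip, pear, plum, poppy, cedar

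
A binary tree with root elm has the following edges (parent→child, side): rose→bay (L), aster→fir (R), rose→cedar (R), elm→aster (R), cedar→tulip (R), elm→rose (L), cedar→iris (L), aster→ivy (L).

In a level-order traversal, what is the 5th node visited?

cedar

Level-order visits nodes level by level from the root, left to right within each level.
Level 0: elm
Level 1: rose, aster
Level 2: bay, cedar, ivy, fir
Level 3: iris, tulip
Full level-order sequence: elm, rose, aster, bay, cedar, ivy, fir, iris, tulip.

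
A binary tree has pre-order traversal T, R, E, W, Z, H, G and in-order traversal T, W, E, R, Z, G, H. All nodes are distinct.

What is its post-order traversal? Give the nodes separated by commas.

W, E, G, H, Z, R, T

The first element of pre-order is the root; it splits in-order into left and right subtrees.
Root T: left subtree has 0 nodes { }, right has 6 {W, E, R, Z, G, H}.
  Root R: left subtree has 2 nodes {W, E}, right has 3 {Z, G, H}.
    Root E: left subtree has 1 node {W}, right has 0 { }.
    Root Z: left subtree has 0 nodes { }, right has 2 {G, H}.
      Root H: left subtree has 1 node {G}, right has 0 { }.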